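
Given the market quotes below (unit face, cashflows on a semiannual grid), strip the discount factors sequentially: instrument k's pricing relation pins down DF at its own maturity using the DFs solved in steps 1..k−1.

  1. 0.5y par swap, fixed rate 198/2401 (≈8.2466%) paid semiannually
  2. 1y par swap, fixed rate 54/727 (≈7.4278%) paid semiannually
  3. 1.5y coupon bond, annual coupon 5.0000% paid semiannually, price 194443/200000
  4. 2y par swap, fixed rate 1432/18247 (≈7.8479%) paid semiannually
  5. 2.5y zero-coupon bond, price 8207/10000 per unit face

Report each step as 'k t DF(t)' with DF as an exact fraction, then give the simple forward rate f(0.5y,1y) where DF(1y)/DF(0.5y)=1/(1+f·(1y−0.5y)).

1 1/2 2401/2500
2 1 4649/5000
3 3/2 564/625
4 2 1071/1250
5 5/2 8207/10000
f(0.5y,1y) = ((2401/2500)/(4649/5000) − 1)/(1/2) = 306/4649 ≈ 6.5821%

step 1 [0.5y] swap r/2=99/2401: DF=(1 − 99/2401·(0))/(1+99/2401) = 2401/2500 ≈ 0.960400
step 2 [1y] swap r/2=27/727: DF=(1 − 27/727·(0.960400))/(1+27/727) = 4649/5000 ≈ 0.929800
step 3 [1.5y] bond c/2=1/40: DF=(194443/200000 − 1/40·(0.960400+0.929800))/(1+1/40) = 564/625 ≈ 0.902400
step 4 [2y] swap r/2=716/18247: DF=(1 − 716/18247·(0.960400+0.929800+0.902400))/(1+716/18247) = 1071/1250 ≈ 0.856800
step 5 [2.5y] zero: DF = P = 8207/10000 ≈ 0.820700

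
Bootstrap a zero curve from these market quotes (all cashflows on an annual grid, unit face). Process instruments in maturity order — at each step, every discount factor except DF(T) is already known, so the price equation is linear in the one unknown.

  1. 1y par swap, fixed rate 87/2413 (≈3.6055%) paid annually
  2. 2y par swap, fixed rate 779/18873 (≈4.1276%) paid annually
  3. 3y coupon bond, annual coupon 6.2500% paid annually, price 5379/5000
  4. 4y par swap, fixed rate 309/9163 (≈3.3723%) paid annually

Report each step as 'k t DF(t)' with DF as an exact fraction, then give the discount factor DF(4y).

1 1 2413/2500
2 2 9221/10000
3 3 1803/2000
4 4 2191/2500
DF(4y) = 2191/2500 ≈ 0.876400

step 1 [1y] swap r/1=87/2413: DF=(1 − 87/2413·(0))/(1+87/2413) = 2413/2500 ≈ 0.965200
step 2 [2y] swap r/1=779/18873: DF=(1 − 779/18873·(0.965200))/(1+779/18873) = 9221/10000 ≈ 0.922100
step 3 [3y] bond c/1=1/16: DF=(5379/5000 − 1/16·(0.965200+0.922100))/(1+1/16) = 1803/2000 ≈ 0.901500
step 4 [4y] swap r/1=309/9163: DF=(1 − 309/9163·(0.965200+0.922100+0.901500))/(1+309/9163) = 2191/2500 ≈ 0.876400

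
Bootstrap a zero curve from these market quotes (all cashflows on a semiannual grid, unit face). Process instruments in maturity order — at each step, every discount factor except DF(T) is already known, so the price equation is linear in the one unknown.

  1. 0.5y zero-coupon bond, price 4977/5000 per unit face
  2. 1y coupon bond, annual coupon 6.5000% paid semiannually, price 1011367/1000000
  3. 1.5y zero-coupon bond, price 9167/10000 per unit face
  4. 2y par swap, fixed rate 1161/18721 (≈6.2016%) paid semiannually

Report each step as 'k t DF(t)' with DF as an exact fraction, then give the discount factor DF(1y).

1 1/2 4977/5000
2 1 4741/5000
3 3/2 9167/10000
4 2 8839/10000
DF(1y) = 4741/5000 ≈ 0.948200

step 1 [0.5y] zero: DF = P = 4977/5000 ≈ 0.995400
step 2 [1y] bond c/2=13/400: DF=(1011367/1000000 − 13/400·(0.995400))/(1+13/400) = 4741/5000 ≈ 0.948200
step 3 [1.5y] zero: DF = P = 9167/10000 ≈ 0.916700
step 4 [2y] swap r/2=1161/37442: DF=(1 − 1161/37442·(0.995400+0.948200+0.916700))/(1+1161/37442) = 8839/10000 ≈ 0.883900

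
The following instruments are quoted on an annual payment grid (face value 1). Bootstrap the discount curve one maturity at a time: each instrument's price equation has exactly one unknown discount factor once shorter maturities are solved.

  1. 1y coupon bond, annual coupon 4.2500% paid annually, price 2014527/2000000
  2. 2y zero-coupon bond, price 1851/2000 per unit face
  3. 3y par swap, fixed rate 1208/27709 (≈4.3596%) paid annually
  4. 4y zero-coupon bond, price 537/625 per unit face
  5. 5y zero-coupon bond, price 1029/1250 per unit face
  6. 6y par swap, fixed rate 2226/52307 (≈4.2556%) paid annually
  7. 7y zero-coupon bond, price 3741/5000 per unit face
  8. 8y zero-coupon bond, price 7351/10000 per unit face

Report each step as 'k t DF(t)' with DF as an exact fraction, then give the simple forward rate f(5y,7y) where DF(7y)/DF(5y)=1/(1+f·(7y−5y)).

1 1 4831/5000
2 2 1851/2000
3 3 1099/1250
4 4 537/625
5 5 1029/1250
6 6 3887/5000
7 7 3741/5000
8 8 7351/10000
f(5y,7y) = ((1029/1250)/(3741/5000) − 1)/(2) = 125/2494 ≈ 5.0120%

step 1 [1y] bond c/1=17/400: DF=(2014527/2000000 − 17/400·(0))/(1+17/400) = 4831/5000 ≈ 0.966200
step 2 [2y] zero: DF = P = 1851/2000 ≈ 0.925500
step 3 [3y] swap r/1=1208/27709: DF=(1 − 1208/27709·(0.966200+0.925500))/(1+1208/27709) = 1099/1250 ≈ 0.879200
step 4 [4y] zero: DF = P = 537/625 ≈ 0.859200
step 5 [5y] zero: DF = P = 1029/1250 ≈ 0.823200
step 6 [6y] swap r/1=2226/52307: DF=(1 − 2226/52307·(0.966200+0.925500+0.879200+0.859200+0.823200))/(1+2226/52307) = 3887/5000 ≈ 0.777400
step 7 [7y] zero: DF = P = 3741/5000 ≈ 0.748200
step 8 [8y] zero: DF = P = 7351/10000 ≈ 0.735100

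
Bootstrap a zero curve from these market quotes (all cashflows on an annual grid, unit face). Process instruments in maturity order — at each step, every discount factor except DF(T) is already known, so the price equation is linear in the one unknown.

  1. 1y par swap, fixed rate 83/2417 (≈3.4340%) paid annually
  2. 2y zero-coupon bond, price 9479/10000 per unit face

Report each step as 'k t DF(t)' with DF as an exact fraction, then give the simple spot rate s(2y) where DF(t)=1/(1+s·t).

1 1 2417/2500
2 2 9479/10000
s(2y) = (1/(9479/10000) − 1)/(2) = 521/18958 ≈ 2.7482%

step 1 [1y] swap r/1=83/2417: DF=(1 − 83/2417·(0))/(1+83/2417) = 2417/2500 ≈ 0.966800
step 2 [2y] zero: DF = P = 9479/10000 ≈ 0.947900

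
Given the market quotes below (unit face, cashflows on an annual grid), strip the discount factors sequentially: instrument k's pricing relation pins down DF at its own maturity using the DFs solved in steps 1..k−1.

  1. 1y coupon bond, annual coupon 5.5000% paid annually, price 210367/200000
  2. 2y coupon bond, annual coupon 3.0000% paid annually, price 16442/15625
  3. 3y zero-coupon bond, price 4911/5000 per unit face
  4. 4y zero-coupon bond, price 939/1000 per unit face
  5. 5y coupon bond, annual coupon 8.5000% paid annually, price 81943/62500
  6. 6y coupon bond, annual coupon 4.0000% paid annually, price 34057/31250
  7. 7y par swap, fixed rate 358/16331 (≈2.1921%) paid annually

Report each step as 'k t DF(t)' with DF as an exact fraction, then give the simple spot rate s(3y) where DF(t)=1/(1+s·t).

1 1 997/1000
2 2 4963/5000
3 3 4911/5000
4 4 939/1000
5 5 451/500
6 6 2157/2500
7 7 1071/1250
s(3y) = (1/(4911/5000) − 1)/(3) = 89/14733 ≈ 0.6041%

step 1 [1y] bond c/1=11/200: DF=(210367/200000 − 11/200·(0))/(1+11/200) = 997/1000 ≈ 0.997000
step 2 [2y] bond c/1=3/100: DF=(16442/15625 − 3/100·(0.997000))/(1+3/100) = 4963/5000 ≈ 0.992600
step 3 [3y] zero: DF = P = 4911/5000 ≈ 0.982200
step 4 [4y] zero: DF = P = 939/1000 ≈ 0.939000
step 5 [5y] bond c/1=17/200: DF=(81943/62500 − 17/200·(0.997000+0.992600+0.982200+0.939000))/(1+17/200) = 451/500 ≈ 0.902000
step 6 [6y] bond c/1=1/25: DF=(34057/31250 − 1/25·(0.997000+0.992600+0.982200+0.939000+0.902000))/(1+1/25) = 2157/2500 ≈ 0.862800
step 7 [7y] swap r/1=358/16331: DF=(1 − 358/16331·(0.997000+0.992600+0.982200+0.939000+0.902000+0.862800))/(1+358/16331) = 1071/1250 ≈ 0.856800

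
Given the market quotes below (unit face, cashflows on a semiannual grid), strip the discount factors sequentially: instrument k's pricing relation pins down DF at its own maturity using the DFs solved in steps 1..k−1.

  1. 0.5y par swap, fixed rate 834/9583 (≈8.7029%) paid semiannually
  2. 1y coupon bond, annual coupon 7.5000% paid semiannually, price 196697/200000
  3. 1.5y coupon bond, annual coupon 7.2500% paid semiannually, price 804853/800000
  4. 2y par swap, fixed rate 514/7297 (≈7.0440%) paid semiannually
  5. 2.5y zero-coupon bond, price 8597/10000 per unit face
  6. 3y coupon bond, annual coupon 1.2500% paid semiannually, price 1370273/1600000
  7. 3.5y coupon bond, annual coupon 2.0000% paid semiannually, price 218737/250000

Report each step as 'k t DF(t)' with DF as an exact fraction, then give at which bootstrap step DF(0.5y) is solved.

1 1/2 9583/10000
2 1 9133/10000
3 3/2 4527/5000
4 2 1743/2000
5 5/2 8597/10000
6 3 8231/10000
7 7/2 1627/2000
DF(0.5y) is solved at step 1

step 1 [0.5y] swap r/2=417/9583: DF=(1 − 417/9583·(0))/(1+417/9583) = 9583/10000 ≈ 0.958300
step 2 [1y] bond c/2=3/80: DF=(196697/200000 − 3/80·(0.958300))/(1+3/80) = 9133/10000 ≈ 0.913300
step 3 [1.5y] bond c/2=29/800: DF=(804853/800000 − 29/800·(0.958300+0.913300))/(1+29/800) = 4527/5000 ≈ 0.905400
step 4 [2y] swap r/2=257/7297: DF=(1 − 257/7297·(0.958300+0.913300+0.905400))/(1+257/7297) = 1743/2000 ≈ 0.871500
step 5 [2.5y] zero: DF = P = 8597/10000 ≈ 0.859700
step 6 [3y] bond c/2=1/160: DF=(1370273/1600000 − 1/160·(0.958300+0.913300+0.905400+0.871500+0.859700))/(1+1/160) = 8231/10000 ≈ 0.823100
step 7 [3.5y] bond c/2=1/100: DF=(218737/250000 − 1/100·(0.958300+0.913300+0.905400+0.871500+0.859700+0.823100))/(1+1/100) = 1627/2000 ≈ 0.813500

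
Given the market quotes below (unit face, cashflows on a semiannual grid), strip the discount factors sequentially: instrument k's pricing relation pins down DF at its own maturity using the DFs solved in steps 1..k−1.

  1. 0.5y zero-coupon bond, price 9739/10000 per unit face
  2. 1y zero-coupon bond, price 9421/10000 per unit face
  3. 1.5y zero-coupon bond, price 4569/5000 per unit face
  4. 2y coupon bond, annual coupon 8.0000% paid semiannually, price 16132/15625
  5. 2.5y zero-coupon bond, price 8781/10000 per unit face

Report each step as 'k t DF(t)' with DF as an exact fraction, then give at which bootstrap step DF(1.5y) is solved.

1 1/2 9739/10000
2 1 9421/10000
3 3/2 4569/5000
4 2 8839/10000
5 5/2 8781/10000
DF(1.5y) is solved at step 3

step 1 [0.5y] zero: DF = P = 9739/10000 ≈ 0.973900
step 2 [1y] zero: DF = P = 9421/10000 ≈ 0.942100
step 3 [1.5y] zero: DF = P = 4569/5000 ≈ 0.913800
step 4 [2y] bond c/2=1/25: DF=(16132/15625 − 1/25·(0.973900+0.942100+0.913800))/(1+1/25) = 8839/10000 ≈ 0.883900
step 5 [2.5y] zero: DF = P = 8781/10000 ≈ 0.878100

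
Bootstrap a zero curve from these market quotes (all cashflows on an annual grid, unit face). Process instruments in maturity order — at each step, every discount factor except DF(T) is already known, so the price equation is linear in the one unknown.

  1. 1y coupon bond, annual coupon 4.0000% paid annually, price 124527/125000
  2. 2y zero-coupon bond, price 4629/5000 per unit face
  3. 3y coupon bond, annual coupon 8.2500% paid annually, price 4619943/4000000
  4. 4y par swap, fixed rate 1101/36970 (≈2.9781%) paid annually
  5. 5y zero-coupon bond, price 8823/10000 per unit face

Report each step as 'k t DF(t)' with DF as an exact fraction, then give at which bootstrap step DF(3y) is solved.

step 1 [1y] bond c/1=1/25: DF=(124527/125000 − 1/25·(0))/(1+1/25) = 9579/10000 ≈ 0.957900
step 2 [2y] zero: DF = P = 4629/5000 ≈ 0.925800
step 3 [3y] bond c/1=33/400: DF=(4619943/4000000 − 33/400·(0.957900+0.925800))/(1+33/400) = 4617/5000 ≈ 0.923400
step 4 [4y] swap r/1=1101/36970: DF=(1 − 1101/36970·(0.957900+0.925800+0.923400))/(1+1101/36970) = 8899/10000 ≈ 0.889900
step 5 [5y] zero: DF = P = 8823/10000 ≈ 0.882300

1 1 9579/10000
2 2 4629/5000
3 3 4617/5000
4 4 8899/10000
5 5 8823/10000
DF(3y) is solved at step 3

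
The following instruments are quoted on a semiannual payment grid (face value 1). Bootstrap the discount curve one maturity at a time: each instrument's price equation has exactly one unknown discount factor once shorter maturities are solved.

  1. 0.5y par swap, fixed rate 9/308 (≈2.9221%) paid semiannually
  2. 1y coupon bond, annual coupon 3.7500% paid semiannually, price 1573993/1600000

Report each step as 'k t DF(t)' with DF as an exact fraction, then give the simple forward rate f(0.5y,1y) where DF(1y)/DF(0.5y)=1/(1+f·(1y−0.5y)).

1 1/2 616/625
2 1 379/400
f(0.5y,1y) = ((616/625)/(379/400) − 1)/(1/2) = 762/9475 ≈ 8.0422%

step 1 [0.5y] swap r/2=9/616: DF=(1 − 9/616·(0))/(1+9/616) = 616/625 ≈ 0.985600
step 2 [1y] bond c/2=3/160: DF=(1573993/1600000 − 3/160·(0.985600))/(1+3/160) = 379/400 ≈ 0.947500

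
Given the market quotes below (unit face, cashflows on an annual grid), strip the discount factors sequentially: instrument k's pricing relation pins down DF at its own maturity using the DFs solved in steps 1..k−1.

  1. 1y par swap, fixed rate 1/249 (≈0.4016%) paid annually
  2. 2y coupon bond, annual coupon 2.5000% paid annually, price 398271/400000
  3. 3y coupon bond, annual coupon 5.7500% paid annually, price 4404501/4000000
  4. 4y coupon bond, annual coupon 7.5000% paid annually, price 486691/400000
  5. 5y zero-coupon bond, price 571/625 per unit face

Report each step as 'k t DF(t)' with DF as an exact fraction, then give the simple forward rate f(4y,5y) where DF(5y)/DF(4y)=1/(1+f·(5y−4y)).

step 1 [1y] swap r/1=1/249: DF=(1 − 1/249·(0))/(1+1/249) = 249/250 ≈ 0.996000
step 2 [2y] bond c/1=1/40: DF=(398271/400000 − 1/40·(0.996000))/(1+1/40) = 9471/10000 ≈ 0.947100
step 3 [3y] bond c/1=23/400: DF=(4404501/4000000 − 23/400·(0.996000+0.947100))/(1+23/400) = 2339/2500 ≈ 0.935600
step 4 [4y] bond c/1=3/40: DF=(486691/400000 − 3/40·(0.996000+0.947100+0.935600))/(1+3/40) = 931/1000 ≈ 0.931000
step 5 [5y] zero: DF = P = 571/625 ≈ 0.913600

1 1 249/250
2 2 9471/10000
3 3 2339/2500
4 4 931/1000
5 5 571/625
f(4y,5y) = ((931/1000)/(571/625) − 1)/(1) = 87/4568 ≈ 1.9046%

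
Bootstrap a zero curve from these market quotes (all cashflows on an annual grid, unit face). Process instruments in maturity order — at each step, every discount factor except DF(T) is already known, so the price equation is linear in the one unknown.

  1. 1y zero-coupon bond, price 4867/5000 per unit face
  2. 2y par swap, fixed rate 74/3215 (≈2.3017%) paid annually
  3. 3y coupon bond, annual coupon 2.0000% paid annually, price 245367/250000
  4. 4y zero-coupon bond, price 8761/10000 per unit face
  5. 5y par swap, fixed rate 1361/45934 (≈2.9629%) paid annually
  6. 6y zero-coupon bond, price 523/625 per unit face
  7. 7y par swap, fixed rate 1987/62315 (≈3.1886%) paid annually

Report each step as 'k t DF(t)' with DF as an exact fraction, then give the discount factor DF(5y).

1 1 4867/5000
2 2 2389/2500
3 3 2311/2500
4 4 8761/10000
5 5 8639/10000
6 6 523/625
7 7 8013/10000
DF(5y) = 8639/10000 ≈ 0.863900

step 1 [1y] zero: DF = P = 4867/5000 ≈ 0.973400
step 2 [2y] swap r/1=74/3215: DF=(1 − 74/3215·(0.973400))/(1+74/3215) = 2389/2500 ≈ 0.955600
step 3 [3y] bond c/1=1/50: DF=(245367/250000 − 1/50·(0.973400+0.955600))/(1+1/50) = 2311/2500 ≈ 0.924400
step 4 [4y] zero: DF = P = 8761/10000 ≈ 0.876100
step 5 [5y] swap r/1=1361/45934: DF=(1 − 1361/45934·(0.973400+0.955600+0.924400+0.876100))/(1+1361/45934) = 8639/10000 ≈ 0.863900
step 6 [6y] zero: DF = P = 523/625 ≈ 0.836800
step 7 [7y] swap r/1=1987/62315: DF=(1 − 1987/62315·(0.973400+0.955600+0.924400+0.876100+0.863900+0.836800))/(1+1987/62315) = 8013/10000 ≈ 0.801300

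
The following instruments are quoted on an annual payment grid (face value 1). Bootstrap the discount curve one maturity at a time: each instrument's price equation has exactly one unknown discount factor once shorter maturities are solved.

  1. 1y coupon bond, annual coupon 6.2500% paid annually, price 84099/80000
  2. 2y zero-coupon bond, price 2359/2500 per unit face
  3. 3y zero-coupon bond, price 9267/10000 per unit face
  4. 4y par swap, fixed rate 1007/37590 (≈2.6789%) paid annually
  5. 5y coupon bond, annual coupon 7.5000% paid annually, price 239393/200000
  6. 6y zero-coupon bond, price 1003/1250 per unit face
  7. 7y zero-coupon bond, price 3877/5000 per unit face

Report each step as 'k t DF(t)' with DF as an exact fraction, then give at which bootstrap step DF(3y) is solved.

1 1 4947/5000
2 2 2359/2500
3 3 9267/10000
4 4 8993/10000
5 5 532/625
6 6 1003/1250
7 7 3877/5000
DF(3y) is solved at step 3

step 1 [1y] bond c/1=1/16: DF=(84099/80000 − 1/16·(0))/(1+1/16) = 4947/5000 ≈ 0.989400
step 2 [2y] zero: DF = P = 2359/2500 ≈ 0.943600
step 3 [3y] zero: DF = P = 9267/10000 ≈ 0.926700
step 4 [4y] swap r/1=1007/37590: DF=(1 − 1007/37590·(0.989400+0.943600+0.926700))/(1+1007/37590) = 8993/10000 ≈ 0.899300
step 5 [5y] bond c/1=3/40: DF=(239393/200000 − 3/40·(0.989400+0.943600+0.926700+0.899300))/(1+3/40) = 532/625 ≈ 0.851200
step 6 [6y] zero: DF = P = 1003/1250 ≈ 0.802400
step 7 [7y] zero: DF = P = 3877/5000 ≈ 0.775400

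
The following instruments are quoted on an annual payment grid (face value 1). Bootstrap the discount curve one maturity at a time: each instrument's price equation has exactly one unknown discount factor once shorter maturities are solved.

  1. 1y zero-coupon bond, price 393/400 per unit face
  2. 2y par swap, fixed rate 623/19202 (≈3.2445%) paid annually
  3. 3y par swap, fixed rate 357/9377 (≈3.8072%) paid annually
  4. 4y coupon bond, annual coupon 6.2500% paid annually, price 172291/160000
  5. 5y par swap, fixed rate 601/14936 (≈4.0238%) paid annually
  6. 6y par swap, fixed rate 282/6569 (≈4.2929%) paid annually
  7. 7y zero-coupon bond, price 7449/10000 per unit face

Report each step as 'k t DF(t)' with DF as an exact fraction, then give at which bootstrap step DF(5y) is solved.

1 1 393/400
2 2 9377/10000
3 3 8929/10000
4 4 106/125
5 5 8197/10000
6 6 484/625
7 7 7449/10000
DF(5y) is solved at step 5

step 1 [1y] zero: DF = P = 393/400 ≈ 0.982500
step 2 [2y] swap r/1=623/19202: DF=(1 − 623/19202·(0.982500))/(1+623/19202) = 9377/10000 ≈ 0.937700
step 3 [3y] swap r/1=357/9377: DF=(1 − 357/9377·(0.982500+0.937700))/(1+357/9377) = 8929/10000 ≈ 0.892900
step 4 [4y] bond c/1=1/16: DF=(172291/160000 − 1/16·(0.982500+0.937700+0.892900))/(1+1/16) = 106/125 ≈ 0.848000
step 5 [5y] swap r/1=601/14936: DF=(1 − 601/14936·(0.982500+0.937700+0.892900+0.848000))/(1+601/14936) = 8197/10000 ≈ 0.819700
step 6 [6y] swap r/1=282/6569: DF=(1 − 282/6569·(0.982500+0.937700+0.892900+0.848000+0.819700))/(1+282/6569) = 484/625 ≈ 0.774400
step 7 [7y] zero: DF = P = 7449/10000 ≈ 0.744900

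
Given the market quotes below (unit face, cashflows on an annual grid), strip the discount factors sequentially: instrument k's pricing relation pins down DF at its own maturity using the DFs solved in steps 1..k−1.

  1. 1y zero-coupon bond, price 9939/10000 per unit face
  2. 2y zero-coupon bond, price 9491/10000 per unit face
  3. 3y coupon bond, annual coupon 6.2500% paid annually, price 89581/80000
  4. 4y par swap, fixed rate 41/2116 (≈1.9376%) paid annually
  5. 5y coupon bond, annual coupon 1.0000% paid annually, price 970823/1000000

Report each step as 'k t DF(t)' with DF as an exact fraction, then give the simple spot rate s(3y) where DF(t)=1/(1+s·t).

1 1 9939/10000
2 2 9491/10000
3 3 2349/2500
4 4 4631/5000
5 5 1847/2000
s(3y) = (1/(2349/2500) − 1)/(3) = 151/7047 ≈ 2.1428%

step 1 [1y] zero: DF = P = 9939/10000 ≈ 0.993900
step 2 [2y] zero: DF = P = 9491/10000 ≈ 0.949100
step 3 [3y] bond c/1=1/16: DF=(89581/80000 − 1/16·(0.993900+0.949100))/(1+1/16) = 2349/2500 ≈ 0.939600
step 4 [4y] swap r/1=41/2116: DF=(1 − 41/2116·(0.993900+0.949100+0.939600))/(1+41/2116) = 4631/5000 ≈ 0.926200
step 5 [5y] bond c/1=1/100: DF=(970823/1000000 − 1/100·(0.993900+0.949100+0.939600+0.926200))/(1+1/100) = 1847/2000 ≈ 0.923500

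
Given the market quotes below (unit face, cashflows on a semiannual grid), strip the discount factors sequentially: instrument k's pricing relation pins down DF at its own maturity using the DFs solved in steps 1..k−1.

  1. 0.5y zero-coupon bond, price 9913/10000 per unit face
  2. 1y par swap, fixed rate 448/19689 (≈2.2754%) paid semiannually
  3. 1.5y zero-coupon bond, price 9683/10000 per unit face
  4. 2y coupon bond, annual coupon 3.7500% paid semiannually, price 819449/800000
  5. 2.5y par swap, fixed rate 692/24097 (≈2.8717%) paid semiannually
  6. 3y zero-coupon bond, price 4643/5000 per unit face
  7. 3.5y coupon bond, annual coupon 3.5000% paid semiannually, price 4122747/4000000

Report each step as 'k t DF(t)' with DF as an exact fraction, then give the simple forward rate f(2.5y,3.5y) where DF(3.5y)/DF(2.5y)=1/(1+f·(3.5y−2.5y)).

1 1/2 9913/10000
2 1 611/625
3 3/2 9683/10000
4 2 4757/5000
5 5/2 2327/2500
6 3 4643/5000
7 7/2 9141/10000
f(2.5y,3.5y) = ((2327/2500)/(9141/10000) − 1)/(1) = 167/9141 ≈ 1.8269%

step 1 [0.5y] zero: DF = P = 9913/10000 ≈ 0.991300
step 2 [1y] swap r/2=224/19689: DF=(1 − 224/19689·(0.991300))/(1+224/19689) = 611/625 ≈ 0.977600
step 3 [1.5y] zero: DF = P = 9683/10000 ≈ 0.968300
step 4 [2y] bond c/2=3/160: DF=(819449/800000 − 3/160·(0.991300+0.977600+0.968300))/(1+3/160) = 4757/5000 ≈ 0.951400
step 5 [2.5y] swap r/2=346/24097: DF=(1 − 346/24097·(0.991300+0.977600+0.968300+0.951400))/(1+346/24097) = 2327/2500 ≈ 0.930800
step 6 [3y] zero: DF = P = 4643/5000 ≈ 0.928600
step 7 [3.5y] bond c/2=7/400: DF=(4122747/4000000 − 7/400·(0.991300+0.977600+0.968300+0.951400+0.930800+0.928600))/(1+7/400) = 9141/10000 ≈ 0.914100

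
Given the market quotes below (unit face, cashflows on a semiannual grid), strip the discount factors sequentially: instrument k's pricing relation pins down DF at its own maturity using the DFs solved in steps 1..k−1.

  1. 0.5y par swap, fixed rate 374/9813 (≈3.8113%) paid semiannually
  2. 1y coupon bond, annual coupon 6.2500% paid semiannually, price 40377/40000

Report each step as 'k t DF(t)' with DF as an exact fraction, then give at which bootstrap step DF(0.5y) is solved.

1 1/2 9813/10000
2 1 9491/10000
DF(0.5y) is solved at step 1

step 1 [0.5y] swap r/2=187/9813: DF=(1 − 187/9813·(0))/(1+187/9813) = 9813/10000 ≈ 0.981300
step 2 [1y] bond c/2=1/32: DF=(40377/40000 − 1/32·(0.981300))/(1+1/32) = 9491/10000 ≈ 0.949100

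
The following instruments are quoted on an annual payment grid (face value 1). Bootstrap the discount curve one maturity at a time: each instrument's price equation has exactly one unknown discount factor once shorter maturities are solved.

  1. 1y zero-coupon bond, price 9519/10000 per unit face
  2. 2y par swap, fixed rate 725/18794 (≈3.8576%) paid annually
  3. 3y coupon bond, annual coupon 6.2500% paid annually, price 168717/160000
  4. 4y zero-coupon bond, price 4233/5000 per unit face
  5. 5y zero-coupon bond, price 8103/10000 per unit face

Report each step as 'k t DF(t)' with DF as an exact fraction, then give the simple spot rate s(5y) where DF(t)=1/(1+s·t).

step 1 [1y] zero: DF = P = 9519/10000 ≈ 0.951900
step 2 [2y] swap r/1=725/18794: DF=(1 − 725/18794·(0.951900))/(1+725/18794) = 371/400 ≈ 0.927500
step 3 [3y] bond c/1=1/16: DF=(168717/160000 − 1/16·(0.951900+0.927500))/(1+1/16) = 8819/10000 ≈ 0.881900
step 4 [4y] zero: DF = P = 4233/5000 ≈ 0.846600
step 5 [5y] zero: DF = P = 8103/10000 ≈ 0.810300

1 1 9519/10000
2 2 371/400
3 3 8819/10000
4 4 4233/5000
5 5 8103/10000
s(5y) = (1/(8103/10000) − 1)/(5) = 1897/40515 ≈ 4.6822%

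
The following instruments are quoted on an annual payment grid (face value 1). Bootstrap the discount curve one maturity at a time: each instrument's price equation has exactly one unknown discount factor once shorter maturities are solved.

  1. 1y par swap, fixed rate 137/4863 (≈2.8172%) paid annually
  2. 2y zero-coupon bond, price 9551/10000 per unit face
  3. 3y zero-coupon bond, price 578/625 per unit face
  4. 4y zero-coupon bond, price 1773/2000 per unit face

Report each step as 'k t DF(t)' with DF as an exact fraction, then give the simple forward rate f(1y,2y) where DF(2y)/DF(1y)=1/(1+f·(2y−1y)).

1 1 4863/5000
2 2 9551/10000
3 3 578/625
4 4 1773/2000
f(1y,2y) = ((4863/5000)/(9551/10000) − 1)/(1) = 175/9551 ≈ 1.8323%

step 1 [1y] swap r/1=137/4863: DF=(1 − 137/4863·(0))/(1+137/4863) = 4863/5000 ≈ 0.972600
step 2 [2y] zero: DF = P = 9551/10000 ≈ 0.955100
step 3 [3y] zero: DF = P = 578/625 ≈ 0.924800
step 4 [4y] zero: DF = P = 1773/2000 ≈ 0.886500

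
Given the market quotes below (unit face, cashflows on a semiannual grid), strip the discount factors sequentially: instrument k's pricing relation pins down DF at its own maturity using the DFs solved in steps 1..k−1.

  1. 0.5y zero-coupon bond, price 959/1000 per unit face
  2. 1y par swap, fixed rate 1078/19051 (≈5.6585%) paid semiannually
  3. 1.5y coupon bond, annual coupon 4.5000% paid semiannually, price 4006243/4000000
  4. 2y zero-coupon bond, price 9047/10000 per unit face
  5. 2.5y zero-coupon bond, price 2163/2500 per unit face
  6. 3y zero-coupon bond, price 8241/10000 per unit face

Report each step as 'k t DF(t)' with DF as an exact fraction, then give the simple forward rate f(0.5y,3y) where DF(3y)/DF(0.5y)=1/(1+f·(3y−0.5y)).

step 1 [0.5y] zero: DF = P = 959/1000 ≈ 0.959000
step 2 [1y] swap r/2=539/19051: DF=(1 − 539/19051·(0.959000))/(1+539/19051) = 9461/10000 ≈ 0.946100
step 3 [1.5y] bond c/2=9/400: DF=(4006243/4000000 − 9/400·(0.959000+0.946100))/(1+9/400) = 586/625 ≈ 0.937600
step 4 [2y] zero: DF = P = 9047/10000 ≈ 0.904700
step 5 [2.5y] zero: DF = P = 2163/2500 ≈ 0.865200
step 6 [3y] zero: DF = P = 8241/10000 ≈ 0.824100

1 1/2 959/1000
2 1 9461/10000
3 3/2 586/625
4 2 9047/10000
5 5/2 2163/2500
6 3 8241/10000
f(0.5y,3y) = ((959/1000)/(8241/10000) − 1)/(5/2) = 2698/41205 ≈ 6.5477%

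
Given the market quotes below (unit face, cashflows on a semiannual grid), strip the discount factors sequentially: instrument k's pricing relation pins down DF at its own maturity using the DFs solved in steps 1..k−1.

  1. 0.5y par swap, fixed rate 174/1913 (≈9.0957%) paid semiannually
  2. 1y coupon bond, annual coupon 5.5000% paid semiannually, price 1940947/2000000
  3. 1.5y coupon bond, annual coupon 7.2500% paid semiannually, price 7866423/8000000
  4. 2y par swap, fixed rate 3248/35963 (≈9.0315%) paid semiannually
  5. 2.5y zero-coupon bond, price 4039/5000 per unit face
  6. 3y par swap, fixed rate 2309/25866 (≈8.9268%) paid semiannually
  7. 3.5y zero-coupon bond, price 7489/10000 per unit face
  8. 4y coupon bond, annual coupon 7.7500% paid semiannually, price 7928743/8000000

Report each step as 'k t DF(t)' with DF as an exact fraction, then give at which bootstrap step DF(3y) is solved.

step 1 [0.5y] swap r/2=87/1913: DF=(1 − 87/1913·(0))/(1+87/1913) = 1913/2000 ≈ 0.956500
step 2 [1y] bond c/2=11/400: DF=(1940947/2000000 − 11/400·(0.956500))/(1+11/400) = 9189/10000 ≈ 0.918900
step 3 [1.5y] bond c/2=29/800: DF=(7866423/8000000 − 29/800·(0.956500+0.918900))/(1+29/800) = 8833/10000 ≈ 0.883300
step 4 [2y] swap r/2=1624/35963: DF=(1 − 1624/35963·(0.956500+0.918900+0.883300))/(1+1624/35963) = 1047/1250 ≈ 0.837600
step 5 [2.5y] zero: DF = P = 4039/5000 ≈ 0.807800
step 6 [3y] swap r/2=2309/51732: DF=(1 − 2309/51732·(0.956500+0.918900+0.883300+0.837600+0.807800))/(1+2309/51732) = 7691/10000 ≈ 0.769100
step 7 [3.5y] zero: DF = P = 7489/10000 ≈ 0.748900
step 8 [4y] bond c/2=31/800: DF=(7928743/8000000 − 31/800·(0.956500+0.918900+0.883300+0.837600+0.807800+0.769100+0.748900))/(1+31/800) = 1833/2500 ≈ 0.733200

1 1/2 1913/2000
2 1 9189/10000
3 3/2 8833/10000
4 2 1047/1250
5 5/2 4039/5000
6 3 7691/10000
7 7/2 7489/10000
8 4 1833/2500
DF(3y) is solved at step 6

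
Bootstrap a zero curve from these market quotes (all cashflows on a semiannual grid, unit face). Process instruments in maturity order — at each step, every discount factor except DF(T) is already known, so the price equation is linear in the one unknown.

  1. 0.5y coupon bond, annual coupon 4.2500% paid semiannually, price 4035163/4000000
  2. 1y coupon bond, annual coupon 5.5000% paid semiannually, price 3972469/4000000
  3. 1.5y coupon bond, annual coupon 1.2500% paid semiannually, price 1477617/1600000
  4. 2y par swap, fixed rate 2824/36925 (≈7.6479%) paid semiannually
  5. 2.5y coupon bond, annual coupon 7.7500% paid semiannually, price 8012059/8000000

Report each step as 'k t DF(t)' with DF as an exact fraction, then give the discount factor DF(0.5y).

step 1 [0.5y] bond c/2=17/800: DF=(4035163/4000000 − 17/800·(0))/(1+17/800) = 4939/5000 ≈ 0.987800
step 2 [1y] bond c/2=11/400: DF=(3972469/4000000 − 11/400·(0.987800))/(1+11/400) = 9401/10000 ≈ 0.940100
step 3 [1.5y] bond c/2=1/160: DF=(1477617/1600000 − 1/160·(0.987800+0.940100))/(1+1/160) = 4529/5000 ≈ 0.905800
step 4 [2y] swap r/2=1412/36925: DF=(1 − 1412/36925·(0.987800+0.940100+0.905800))/(1+1412/36925) = 2147/2500 ≈ 0.858800
step 5 [2.5y] bond c/2=31/800: DF=(8012059/8000000 − 31/800·(0.987800+0.940100+0.905800+0.858800))/(1+31/800) = 1033/1250 ≈ 0.826400

1 1/2 4939/5000
2 1 9401/10000
3 3/2 4529/5000
4 2 2147/2500
5 5/2 1033/1250
DF(0.5y) = 4939/5000 ≈ 0.987800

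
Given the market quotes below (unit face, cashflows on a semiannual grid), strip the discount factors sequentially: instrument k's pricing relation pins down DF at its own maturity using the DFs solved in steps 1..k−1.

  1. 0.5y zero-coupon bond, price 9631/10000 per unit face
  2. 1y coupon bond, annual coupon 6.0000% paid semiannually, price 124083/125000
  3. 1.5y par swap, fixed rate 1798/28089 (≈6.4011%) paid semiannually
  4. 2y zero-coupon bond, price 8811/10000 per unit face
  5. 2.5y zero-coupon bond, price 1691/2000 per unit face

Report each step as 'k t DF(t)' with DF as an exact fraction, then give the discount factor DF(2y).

1 1/2 9631/10000
2 1 9357/10000
3 3/2 9101/10000
4 2 8811/10000
5 5/2 1691/2000
DF(2y) = 8811/10000 ≈ 0.881100

step 1 [0.5y] zero: DF = P = 9631/10000 ≈ 0.963100
step 2 [1y] bond c/2=3/100: DF=(124083/125000 − 3/100·(0.963100))/(1+3/100) = 9357/10000 ≈ 0.935700
step 3 [1.5y] swap r/2=899/28089: DF=(1 − 899/28089·(0.963100+0.935700))/(1+899/28089) = 9101/10000 ≈ 0.910100
step 4 [2y] zero: DF = P = 8811/10000 ≈ 0.881100
step 5 [2.5y] zero: DF = P = 1691/2000 ≈ 0.845500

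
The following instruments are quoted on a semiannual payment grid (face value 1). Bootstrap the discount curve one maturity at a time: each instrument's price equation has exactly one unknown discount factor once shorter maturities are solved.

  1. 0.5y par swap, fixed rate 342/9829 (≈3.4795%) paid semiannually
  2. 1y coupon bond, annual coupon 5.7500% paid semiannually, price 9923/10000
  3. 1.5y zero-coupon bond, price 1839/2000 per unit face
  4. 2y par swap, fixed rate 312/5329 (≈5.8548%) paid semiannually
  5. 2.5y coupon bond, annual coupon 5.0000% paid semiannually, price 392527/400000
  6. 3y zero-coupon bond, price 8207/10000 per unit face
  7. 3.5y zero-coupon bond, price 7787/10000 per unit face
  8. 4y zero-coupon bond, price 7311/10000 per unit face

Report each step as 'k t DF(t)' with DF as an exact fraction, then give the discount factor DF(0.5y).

1 1/2 9829/10000
2 1 9371/10000
3 3/2 1839/2000
4 2 2227/2500
5 5/2 1083/1250
6 3 8207/10000
7 7/2 7787/10000
8 4 7311/10000
DF(0.5y) = 9829/10000 ≈ 0.982900

step 1 [0.5y] swap r/2=171/9829: DF=(1 − 171/9829·(0))/(1+171/9829) = 9829/10000 ≈ 0.982900
step 2 [1y] bond c/2=23/800: DF=(9923/10000 − 23/800·(0.982900))/(1+23/800) = 9371/10000 ≈ 0.937100
step 3 [1.5y] zero: DF = P = 1839/2000 ≈ 0.919500
step 4 [2y] swap r/2=156/5329: DF=(1 − 156/5329·(0.982900+0.937100+0.919500))/(1+156/5329) = 2227/2500 ≈ 0.890800
step 5 [2.5y] bond c/2=1/40: DF=(392527/400000 − 1/40·(0.982900+0.937100+0.919500+0.890800))/(1+1/40) = 1083/1250 ≈ 0.866400
step 6 [3y] zero: DF = P = 8207/10000 ≈ 0.820700
step 7 [3.5y] zero: DF = P = 7787/10000 ≈ 0.778700
step 8 [4y] zero: DF = P = 7311/10000 ≈ 0.731100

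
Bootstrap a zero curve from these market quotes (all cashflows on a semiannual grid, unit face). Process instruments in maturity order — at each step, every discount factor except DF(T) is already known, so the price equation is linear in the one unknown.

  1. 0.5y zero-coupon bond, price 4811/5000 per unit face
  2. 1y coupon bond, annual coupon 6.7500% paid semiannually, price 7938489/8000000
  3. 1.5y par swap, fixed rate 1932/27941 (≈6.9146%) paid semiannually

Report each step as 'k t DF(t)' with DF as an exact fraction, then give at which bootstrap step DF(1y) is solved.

step 1 [0.5y] zero: DF = P = 4811/5000 ≈ 0.962200
step 2 [1y] bond c/2=27/800: DF=(7938489/8000000 − 27/800·(0.962200))/(1+27/800) = 1857/2000 ≈ 0.928500
step 3 [1.5y] swap r/2=966/27941: DF=(1 − 966/27941·(0.962200+0.928500))/(1+966/27941) = 4517/5000 ≈ 0.903400

1 1/2 4811/5000
2 1 1857/2000
3 3/2 4517/5000
DF(1y) is solved at step 2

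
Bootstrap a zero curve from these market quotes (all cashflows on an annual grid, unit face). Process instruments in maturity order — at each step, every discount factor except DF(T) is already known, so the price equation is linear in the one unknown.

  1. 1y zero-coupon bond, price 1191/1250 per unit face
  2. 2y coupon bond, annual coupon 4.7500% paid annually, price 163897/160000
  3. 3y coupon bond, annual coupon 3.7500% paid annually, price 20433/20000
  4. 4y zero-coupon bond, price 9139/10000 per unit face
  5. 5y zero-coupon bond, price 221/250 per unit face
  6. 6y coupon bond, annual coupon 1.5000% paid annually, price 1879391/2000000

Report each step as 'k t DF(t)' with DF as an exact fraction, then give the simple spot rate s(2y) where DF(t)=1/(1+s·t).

step 1 [1y] zero: DF = P = 1191/1250 ≈ 0.952800
step 2 [2y] bond c/1=19/400: DF=(163897/160000 − 19/400·(0.952800))/(1+19/400) = 9347/10000 ≈ 0.934700
step 3 [3y] bond c/1=3/80: DF=(20433/20000 − 3/80·(0.952800+0.934700))/(1+3/80) = 1833/2000 ≈ 0.916500
step 4 [4y] zero: DF = P = 9139/10000 ≈ 0.913900
step 5 [5y] zero: DF = P = 221/250 ≈ 0.884000
step 6 [6y] bond c/1=3/200: DF=(1879391/2000000 − 3/200·(0.952800+0.934700+0.916500+0.913900+0.884000))/(1+3/200) = 4289/5000 ≈ 0.857800

1 1 1191/1250
2 2 9347/10000
3 3 1833/2000
4 4 9139/10000
5 5 221/250
6 6 4289/5000
s(2y) = (1/(9347/10000) − 1)/(2) = 653/18694 ≈ 3.4931%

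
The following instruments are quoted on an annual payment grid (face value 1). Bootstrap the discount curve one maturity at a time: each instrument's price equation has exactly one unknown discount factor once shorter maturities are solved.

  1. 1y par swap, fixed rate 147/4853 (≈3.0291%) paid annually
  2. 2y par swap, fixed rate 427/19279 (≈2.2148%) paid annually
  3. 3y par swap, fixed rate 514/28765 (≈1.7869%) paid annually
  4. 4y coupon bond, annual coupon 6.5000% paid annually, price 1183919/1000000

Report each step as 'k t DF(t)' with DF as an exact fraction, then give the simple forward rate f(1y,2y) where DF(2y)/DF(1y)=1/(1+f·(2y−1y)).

step 1 [1y] swap r/1=147/4853: DF=(1 − 147/4853·(0))/(1+147/4853) = 4853/5000 ≈ 0.970600
step 2 [2y] swap r/1=427/19279: DF=(1 − 427/19279·(0.970600))/(1+427/19279) = 9573/10000 ≈ 0.957300
step 3 [3y] swap r/1=514/28765: DF=(1 − 514/28765·(0.970600+0.957300))/(1+514/28765) = 4743/5000 ≈ 0.948600
step 4 [4y] bond c/1=13/200: DF=(1183919/1000000 − 13/200·(0.970600+0.957300+0.948600))/(1+13/200) = 9361/10000 ≈ 0.936100

1 1 4853/5000
2 2 9573/10000
3 3 4743/5000
4 4 9361/10000
f(1y,2y) = ((4853/5000)/(9573/10000) − 1)/(1) = 133/9573 ≈ 1.3893%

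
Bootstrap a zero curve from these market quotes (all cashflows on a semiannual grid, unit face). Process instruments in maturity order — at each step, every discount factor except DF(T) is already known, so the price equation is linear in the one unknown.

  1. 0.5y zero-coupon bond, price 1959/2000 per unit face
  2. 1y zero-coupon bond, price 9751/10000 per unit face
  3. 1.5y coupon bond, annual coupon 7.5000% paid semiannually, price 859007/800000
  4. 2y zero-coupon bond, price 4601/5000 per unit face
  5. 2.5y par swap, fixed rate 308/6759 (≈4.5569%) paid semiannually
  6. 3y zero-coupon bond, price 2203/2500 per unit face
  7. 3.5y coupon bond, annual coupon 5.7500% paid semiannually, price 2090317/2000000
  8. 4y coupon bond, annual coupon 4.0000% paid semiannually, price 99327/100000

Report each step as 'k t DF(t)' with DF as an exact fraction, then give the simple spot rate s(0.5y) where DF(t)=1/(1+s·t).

1 1/2 1959/2000
2 1 9751/10000
3 3/2 9643/10000
4 2 4601/5000
5 5/2 4461/5000
6 3 2203/2500
7 7/2 8591/10000
8 4 8469/10000
s(0.5y) = (1/(1959/2000) − 1)/(1/2) = 82/1959 ≈ 4.1858%

step 1 [0.5y] zero: DF = P = 1959/2000 ≈ 0.979500
step 2 [1y] zero: DF = P = 9751/10000 ≈ 0.975100
step 3 [1.5y] bond c/2=3/80: DF=(859007/800000 − 3/80·(0.979500+0.975100))/(1+3/80) = 9643/10000 ≈ 0.964300
step 4 [2y] zero: DF = P = 4601/5000 ≈ 0.920200
step 5 [2.5y] swap r/2=154/6759: DF=(1 − 154/6759·(0.979500+0.975100+0.964300+0.920200))/(1+154/6759) = 4461/5000 ≈ 0.892200
step 6 [3y] zero: DF = P = 2203/2500 ≈ 0.881200
step 7 [3.5y] bond c/2=23/800: DF=(2090317/2000000 − 23/800·(0.979500+0.975100+0.964300+0.920200+0.892200+0.881200))/(1+23/800) = 8591/10000 ≈ 0.859100
step 8 [4y] bond c/2=1/50: DF=(99327/100000 − 1/50·(0.979500+0.975100+0.964300+0.920200+0.892200+0.881200+0.859100))/(1+1/50) = 8469/10000 ≈ 0.846900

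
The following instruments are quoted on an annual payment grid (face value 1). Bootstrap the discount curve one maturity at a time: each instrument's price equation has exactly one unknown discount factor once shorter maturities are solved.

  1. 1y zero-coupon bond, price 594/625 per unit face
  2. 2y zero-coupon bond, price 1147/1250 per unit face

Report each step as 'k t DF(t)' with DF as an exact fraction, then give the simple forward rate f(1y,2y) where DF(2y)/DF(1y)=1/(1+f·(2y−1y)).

1 1 594/625
2 2 1147/1250
f(1y,2y) = ((594/625)/(1147/1250) − 1)/(1) = 41/1147 ≈ 3.5745%

step 1 [1y] zero: DF = P = 594/625 ≈ 0.950400
step 2 [2y] zero: DF = P = 1147/1250 ≈ 0.917600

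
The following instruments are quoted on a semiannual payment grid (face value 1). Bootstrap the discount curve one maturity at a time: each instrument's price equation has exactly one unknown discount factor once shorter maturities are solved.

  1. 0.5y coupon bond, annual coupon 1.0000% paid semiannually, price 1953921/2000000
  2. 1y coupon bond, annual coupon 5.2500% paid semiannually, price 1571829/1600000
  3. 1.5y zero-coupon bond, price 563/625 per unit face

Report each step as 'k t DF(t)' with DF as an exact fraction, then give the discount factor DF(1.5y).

1 1/2 9721/10000
2 1 2331/2500
3 3/2 563/625
DF(1.5y) = 563/625 ≈ 0.900800

step 1 [0.5y] bond c/2=1/200: DF=(1953921/2000000 − 1/200·(0))/(1+1/200) = 9721/10000 ≈ 0.972100
step 2 [1y] bond c/2=21/800: DF=(1571829/1600000 − 21/800·(0.972100))/(1+21/800) = 2331/2500 ≈ 0.932400
step 3 [1.5y] zero: DF = P = 563/625 ≈ 0.900800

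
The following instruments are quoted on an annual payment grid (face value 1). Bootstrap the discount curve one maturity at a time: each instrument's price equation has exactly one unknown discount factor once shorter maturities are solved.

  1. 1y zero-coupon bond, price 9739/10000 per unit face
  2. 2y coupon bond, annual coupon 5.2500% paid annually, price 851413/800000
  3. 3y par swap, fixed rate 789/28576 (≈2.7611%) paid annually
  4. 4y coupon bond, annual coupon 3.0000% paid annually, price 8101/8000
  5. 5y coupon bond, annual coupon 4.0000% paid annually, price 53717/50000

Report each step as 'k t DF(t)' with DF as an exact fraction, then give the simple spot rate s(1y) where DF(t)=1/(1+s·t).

step 1 [1y] zero: DF = P = 9739/10000 ≈ 0.973900
step 2 [2y] bond c/1=21/400: DF=(851413/800000 − 21/400·(0.973900))/(1+21/400) = 4813/5000 ≈ 0.962600
step 3 [3y] swap r/1=789/28576: DF=(1 − 789/28576·(0.973900+0.962600))/(1+789/28576) = 9211/10000 ≈ 0.921100
step 4 [4y] bond c/1=3/100: DF=(8101/8000 − 3/100·(0.973900+0.962600+0.921100))/(1+3/100) = 8999/10000 ≈ 0.899900
step 5 [5y] bond c/1=1/25: DF=(53717/50000 − 1/25·(0.973900+0.962600+0.921100+0.899900))/(1+1/25) = 1777/2000 ≈ 0.888500

1 1 9739/10000
2 2 4813/5000
3 3 9211/10000
4 4 8999/10000
5 5 1777/2000
s(1y) = (1/(9739/10000) − 1)/(1) = 261/9739 ≈ 2.6799%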